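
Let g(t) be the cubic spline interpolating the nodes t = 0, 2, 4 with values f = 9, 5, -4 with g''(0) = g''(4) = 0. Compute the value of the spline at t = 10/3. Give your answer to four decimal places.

Let M_i = g''(x_i). Step sizes h_i = 2, 2; slopes of the chords Δ_i = (y_(i+1) - y_i)/h_i = -2, -9/2.
  2·M_0 + 8·M_1 + 2·M_2 = 6(Δ_1 - Δ_0) = -15
Natural end conditions: M_0 = M_2 = 0.
Solving the tridiagonal system: M_0 = 0, M_1 = -15/8, M_2 = 0.
On [2, 4], g(t) = 5 - 13/4·(t - 2) - 15/16·(t - 2)² + 5/32·(t - 2)³.
With (t - 2) = 4/3: g(10/3) = -17/27.

-0.6296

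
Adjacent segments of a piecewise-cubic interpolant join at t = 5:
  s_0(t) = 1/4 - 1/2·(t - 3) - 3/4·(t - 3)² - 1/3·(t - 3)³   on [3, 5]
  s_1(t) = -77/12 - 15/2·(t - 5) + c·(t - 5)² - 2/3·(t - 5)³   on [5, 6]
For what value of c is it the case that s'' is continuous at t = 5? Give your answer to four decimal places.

-2.7500

s_0''(t) = -3/2 - 2·(t - 3), so s_0''(5) = -11/2. On the right, s_1''(5) = 2c, so c = -11/4.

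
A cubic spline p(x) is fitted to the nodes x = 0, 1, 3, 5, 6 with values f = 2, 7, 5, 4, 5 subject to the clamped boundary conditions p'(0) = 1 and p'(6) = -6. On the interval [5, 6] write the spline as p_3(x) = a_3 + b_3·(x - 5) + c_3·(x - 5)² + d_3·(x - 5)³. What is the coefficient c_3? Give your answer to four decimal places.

Let σ_i = p''(x_i). Step sizes h_i = 1, 2, 2, 1; slopes of the chords Δ_i = (y_(i+1) - y_i)/h_i = 5, -1, -1/2, 1.
  1·σ_0 + 6·σ_1 + 2·σ_2 = 6(Δ_1 - Δ_0) = -36
  2·σ_1 + 8·σ_2 + 2·σ_3 = 6(Δ_2 - Δ_1) = 3
  2·σ_2 + 6·σ_3 + 1·σ_4 = 6(Δ_3 - Δ_2) = 9
Clamped end conditions give two more equations: 2h_0·σ_0 + h_0·σ_1 = 6(Δ_0 - p'(0)) = 24 and h_3·σ_3 + 2h_3·σ_4 = 6(p'(6) - Δ_3) = -42.
Forward elimination and back-substitution give σ_0 = 2195/132, σ_1 = -611/66, σ_2 = 35/24, σ_3 = 325/66, σ_4 = -3097/132.
On [5, 6], with p_3(x) = a_3 + b_3·(x - 5) + c_3·(x - 5)² + d_3·(x - 5)³: c_3 = σ_3/2 = 325/132, d_3 = (σ_4 - σ_3)/(6h_3) = -1249/264, b_3 = Δ_3 - h_3(2σ_3 + σ_4)/6 = 863/264.

2.4621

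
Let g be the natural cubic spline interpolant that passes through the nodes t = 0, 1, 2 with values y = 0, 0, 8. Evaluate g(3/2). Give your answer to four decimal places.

3.2500

Let m_i = g''(x_i). Step sizes h_i = 1, 1; slopes of the chords Δ_i = (y_(i+1) - y_i)/h_i = 0, 8.
  1·m_0 + 4·m_1 + 1·m_2 = 6(Δ_1 - Δ_0) = 48
Natural end conditions: m_0 = m_2 = 0.
Solving the tridiagonal system: m_0 = 0, m_1 = 12, m_2 = 0.
On [1, 2], g(t) = 0 + 4·(t - 1) + 6·(t - 1)² - 2·(t - 1)³.
With (t - 1) = 1/2: g(3/2) = 13/4.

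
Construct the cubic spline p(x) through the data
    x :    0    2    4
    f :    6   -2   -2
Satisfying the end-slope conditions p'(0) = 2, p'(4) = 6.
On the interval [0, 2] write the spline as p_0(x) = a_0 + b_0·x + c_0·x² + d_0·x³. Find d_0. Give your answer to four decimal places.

With M_i denoting the second derivative at x_i, h_i = 2, 2, and Δ_i = (y_(i+1) − y_i)/h_i = -4, 0:
  2·M_0 + 8·M_1 + 2·M_2 = 6(Δ_1 - Δ_0) = 24
Clamped end conditions give two more equations: 2h_0·M_0 + h_0·M_1 = 6(Δ_0 - p'(0)) = -36 and h_1·M_1 + 2h_1·M_2 = 6(p'(4) - Δ_1) = 36.
Solving: M_0 = -11, M_1 = 4, M_2 = 7.
On [0, 2], with p_0(x) = a_0 + b_0·x + c_0·x² + d_0·x³: c_0 = M_0/2 = -11/2, d_0 = (M_1 - M_0)/(6h_0) = 5/4, b_0 = Δ_0 - h_0(2M_0 + M_1)/6 = 2.

1.2500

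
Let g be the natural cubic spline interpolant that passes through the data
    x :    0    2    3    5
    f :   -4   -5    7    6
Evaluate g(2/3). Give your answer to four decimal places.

-7.2963

Put M_i = g'' at the i-th knot. Here h = (2, 1, 2) and Δ = (-1/2, 12, -1/2), so the interior equations h_(i-1)·M_(i-1) + 2(h_(i-1)+h_i)·M_i + h_i·M_(i+1) = 6(Δ_i − Δ_(i-1)) read
  2·M_0 + 6·M_1 + 1·M_2 = 6(Δ_1 - Δ_0) = 75
  1·M_1 + 6·M_2 + 2·M_3 = 6(Δ_2 - Δ_1) = -75
Natural end conditions: M_0 = M_3 = 0.
Hence M_0 = 0, M_1 = 15, M_2 = -15, M_3 = 0.
On [0, 2], g(x) = -4 - 11/2·x + 0·x² + 5/4·x³.
With x = 2/3: g(2/3) = -197/27.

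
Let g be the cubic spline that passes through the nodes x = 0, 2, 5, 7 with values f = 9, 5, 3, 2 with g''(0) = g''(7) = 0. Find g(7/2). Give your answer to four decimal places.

With M_i denoting the second derivative at x_i, h_i = 2, 3, 2, and Δ_i = (y_(i+1) − y_i)/h_i = -2, -2/3, -1/2:
  2·M_0 + 10·M_1 + 3·M_2 = 6(Δ_1 - Δ_0) = 8
  3·M_1 + 10·M_2 + 2·M_3 = 6(Δ_2 - Δ_1) = 1
Natural end conditions: M_0 = M_3 = 0.
Hence M_0 = 0, M_1 = 11/13, M_2 = -2/13, M_3 = 0.
On [2, 5], g(x) = 5 - 56/39·(x - 2) + 11/26·(x - 2)² - 1/18·(x - 2)³.
With (x - 2) = 3/2: g(7/2) = 751/208.

3.6106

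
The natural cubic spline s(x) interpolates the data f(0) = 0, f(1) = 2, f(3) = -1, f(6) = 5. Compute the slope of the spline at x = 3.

-1

With m_i denoting the second derivative at x_i, h_i = 1, 2, 3, and Δ_i = (y_(i+1) − y_i)/h_i = 2, -3/2, 2:
  1·m_0 + 6·m_1 + 2·m_2 = 6(Δ_1 - Δ_0) = -21
  2·m_1 + 10·m_2 + 3·m_3 = 6(Δ_2 - Δ_1) = 21
Natural end conditions: m_0 = m_3 = 0.
Hence m_0 = 0, m_1 = -9/2, m_2 = 3, m_3 = 0.
On [3, 6], s'(x) = b_2 + 2c_2·(x - 3) + 3d_2·(x - 3)² with b_2 = Δ_2 - h_2(2m_2 + m_3)/6 = -1, c_2 = m_2/2 = 3/2, d_2 = (m_3 - m_2)/(6h_2) = -1/6. So s'(3) = -1.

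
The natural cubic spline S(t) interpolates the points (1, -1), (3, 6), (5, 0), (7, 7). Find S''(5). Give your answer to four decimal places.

6.5000

With M_i denoting the second derivative at x_i, h_i = 2, 2, 2, and Δ_i = (y_(i+1) − y_i)/h_i = 7/2, -3, 7/2:
  2·M_0 + 8·M_1 + 2·M_2 = 6(Δ_1 - Δ_0) = -39
  2·M_1 + 8·M_2 + 2·M_3 = 6(Δ_2 - Δ_1) = 39
Natural end conditions: M_0 = M_3 = 0.
Solving: M_0 = 0, M_1 = -13/2, M_2 = 13/2, M_3 = 0.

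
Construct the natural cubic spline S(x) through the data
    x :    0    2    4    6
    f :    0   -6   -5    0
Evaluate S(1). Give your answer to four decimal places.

-3.6000

Write M_i for S''(x_i). With h_i = 2, 2, 2 and divided differences Δ_i = -3, 1/2, 5/2, the continuity of S' gives the tridiagonal system
  2·M_0 + 8·M_1 + 2·M_2 = 6(Δ_1 - Δ_0) = 21
  2·M_1 + 8·M_2 + 2·M_3 = 6(Δ_2 - Δ_1) = 12
Natural end conditions: M_0 = M_3 = 0.
Solving the tridiagonal system: M_0 = 0, M_1 = 12/5, M_2 = 9/10, M_3 = 0.
On [0, 2], S(x) = 0 - 19/5·x + 0·x² + 1/5·x³.
With x = 1: S(1) = -18/5.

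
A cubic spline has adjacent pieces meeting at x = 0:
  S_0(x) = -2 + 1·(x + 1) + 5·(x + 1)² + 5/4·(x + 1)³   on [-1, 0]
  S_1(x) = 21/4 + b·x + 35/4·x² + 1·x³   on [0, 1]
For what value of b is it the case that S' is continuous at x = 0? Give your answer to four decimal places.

S_0'(x) = 1 + 10·(x + 1) + 15/4·(x + 1)², so S_0'(0) = 59/4. On the right, S_1'(0) = b, so b = 59/4.

14.7500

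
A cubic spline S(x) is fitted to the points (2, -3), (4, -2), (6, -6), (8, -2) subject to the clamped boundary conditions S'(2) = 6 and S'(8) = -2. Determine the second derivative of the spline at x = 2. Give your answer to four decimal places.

With m_i denoting the second derivative at x_i, h_i = 2, 2, 2, and Δ_i = (y_(i+1) − y_i)/h_i = 1/2, -2, 2:
  2·m_0 + 8·m_1 + 2·m_2 = 6(Δ_1 - Δ_0) = -15
  2·m_1 + 8·m_2 + 2·m_3 = 6(Δ_2 - Δ_1) = 24
Clamped end conditions give two more equations: 2h_0·m_0 + h_0·m_1 = 6(Δ_0 - S'(2)) = -33 and h_2·m_2 + 2h_2·m_3 = 6(S'(8) - Δ_2) = -24.
Solving: m_0 = -227/30, m_1 = -41/30, m_2 = 83/15, m_3 = -263/30.

-7.5667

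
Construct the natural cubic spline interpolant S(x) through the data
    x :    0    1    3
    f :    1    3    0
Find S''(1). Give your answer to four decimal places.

With σ_i denoting the second derivative at x_i, h_i = 1, 2, and Δ_i = (y_(i+1) − y_i)/h_i = 2, -3/2:
  1·σ_0 + 6·σ_1 + 2·σ_2 = 6(Δ_1 - Δ_0) = -21
Natural end conditions: σ_0 = σ_2 = 0.
Solving the tridiagonal system: σ_0 = 0, σ_1 = -7/2, σ_2 = 0.

-3.5000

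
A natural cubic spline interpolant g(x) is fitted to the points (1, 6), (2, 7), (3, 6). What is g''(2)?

-3

With m_i denoting the second derivative at x_i, h_i = 1, 1, and Δ_i = (y_(i+1) − y_i)/h_i = 1, -1:
  1·m_0 + 4·m_1 + 1·m_2 = 6(Δ_1 - Δ_0) = -12
Natural end conditions: m_0 = m_2 = 0.
Solving the tridiagonal system: m_0 = 0, m_1 = -3, m_2 = 0.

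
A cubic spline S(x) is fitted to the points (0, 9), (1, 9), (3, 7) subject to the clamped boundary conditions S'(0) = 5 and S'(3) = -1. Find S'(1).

-2

Put m_i = S'' at the i-th knot. Here h = (1, 2) and Δ = (0, -1), so the interior equations h_(i-1)·m_(i-1) + 2(h_(i-1)+h_i)·m_i + h_i·m_(i+1) = 6(Δ_i − Δ_(i-1)) read
  1·m_0 + 6·m_1 + 2·m_2 = 6(Δ_1 - Δ_0) = -6
Clamped end conditions give two more equations: 2h_0·m_0 + h_0·m_1 = 6(Δ_0 - S'(0)) = -30 and h_1·m_1 + 2h_1·m_2 = 6(S'(3) - Δ_1) = 0.
Solving the tridiagonal system: m_0 = -16, m_1 = 2, m_2 = -1.
On [1, 3], S'(x) = b_1 + 2c_1·(x - 1) + 3d_1·(x - 1)² with b_1 = Δ_1 - h_1(2m_1 + m_2)/6 = -2, c_1 = m_1/2 = 1, d_1 = (m_2 - m_1)/(6h_1) = -1/4. So S'(1) = -2.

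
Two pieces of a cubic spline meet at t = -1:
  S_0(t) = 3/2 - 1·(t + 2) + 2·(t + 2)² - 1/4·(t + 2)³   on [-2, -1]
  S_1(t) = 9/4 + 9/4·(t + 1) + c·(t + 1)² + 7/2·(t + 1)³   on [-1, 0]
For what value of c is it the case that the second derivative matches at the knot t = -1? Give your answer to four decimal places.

1.2500

S_0''(t) = 4 - 3/2·(t + 2), so S_0''(-1) = 5/2. On the right, S_1''(-1) = 2c, so c = 5/4.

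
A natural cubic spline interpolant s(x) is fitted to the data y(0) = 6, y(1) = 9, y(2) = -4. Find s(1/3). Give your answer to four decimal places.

8.1852

Put M_i = s'' at the i-th knot. Here h = (1, 1) and Δ = (3, -13), so the interior equations h_(i-1)·M_(i-1) + 2(h_(i-1)+h_i)·M_i + h_i·M_(i+1) = 6(Δ_i − Δ_(i-1)) read
  1·M_0 + 4·M_1 + 1·M_2 = 6(Δ_1 - Δ_0) = -96
Natural end conditions: M_0 = M_2 = 0.
Forward elimination and back-substitution give M_0 = 0, M_1 = -24, M_2 = 0.
On [0, 1], s(x) = 6 + 7·x + 0·x² - 4·x³.
With x = 1/3: s(1/3) = 221/27.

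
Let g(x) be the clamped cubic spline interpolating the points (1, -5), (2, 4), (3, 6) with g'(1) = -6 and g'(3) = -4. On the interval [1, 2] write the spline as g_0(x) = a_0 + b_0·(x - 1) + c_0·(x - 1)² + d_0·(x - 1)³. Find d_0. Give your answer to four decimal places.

-13.2500

Put σ_i = g'' at the i-th knot. Here h = (1, 1) and Δ = (9, 2), so the interior equations h_(i-1)·σ_(i-1) + 2(h_(i-1)+h_i)·σ_i + h_i·σ_(i+1) = 6(Δ_i − Δ_(i-1)) read
  1·σ_0 + 4·σ_1 + 1·σ_2 = 6(Δ_1 - Δ_0) = -42
Clamped end conditions give two more equations: 2h_0·σ_0 + h_0·σ_1 = 6(Δ_0 - g'(1)) = 90 and h_1·σ_1 + 2h_1·σ_2 = 6(g'(3) - Δ_1) = -36.
Solving the tridiagonal system: σ_0 = 113/2, σ_1 = -23, σ_2 = -13/2.
On [1, 2], with g_0(x) = a_0 + b_0·(x - 1) + c_0·(x - 1)² + d_0·(x - 1)³: c_0 = σ_0/2 = 113/4, d_0 = (σ_1 - σ_0)/(6h_0) = -53/4, b_0 = Δ_0 - h_0(2σ_0 + σ_1)/6 = -6.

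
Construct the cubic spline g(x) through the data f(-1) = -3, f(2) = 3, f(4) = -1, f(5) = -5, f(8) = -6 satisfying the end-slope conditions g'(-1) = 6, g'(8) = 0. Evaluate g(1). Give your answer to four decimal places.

Let M_i = g''(x_i). Step sizes h_i = 3, 2, 1, 3; slopes of the chords Δ_i = (y_(i+1) - y_i)/h_i = 2, -2, -4, -1/3.
  3·M_0 + 10·M_1 + 2·M_2 = 6(Δ_1 - Δ_0) = -24
  2·M_1 + 6·M_2 + 1·M_3 = 6(Δ_2 - Δ_1) = -12
  1·M_2 + 8·M_3 + 3·M_4 = 6(Δ_3 - Δ_2) = 22
Clamped end conditions give two more equations: 2h_0·M_0 + h_0·M_1 = 6(Δ_0 - g'(-1)) = -24 and h_3·M_3 + 2h_3·M_4 = 6(g'(8) - Δ_3) = 2.
Forward elimination and back-substitution give M_0 = -353/99, M_1 = -86/99, M_2 = -457/198, M_3 = 355/99, M_4 = -289/198.
On [-1, 2], g(x) = -3 + 6·(x + 1) - 353/198·(x + 1)² + 89/594·(x + 1)³.
With (x + 1) = 2: g(1) = 911/297.

3.0673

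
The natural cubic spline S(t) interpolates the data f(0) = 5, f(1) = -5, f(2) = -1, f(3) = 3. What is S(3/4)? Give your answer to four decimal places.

-3.7250

With M_i denoting the second derivative at x_i, h_i = 1, 1, 1, and Δ_i = (y_(i+1) − y_i)/h_i = -10, 4, 4:
  1·M_0 + 4·M_1 + 1·M_2 = 6(Δ_1 - Δ_0) = 84
  1·M_1 + 4·M_2 + 1·M_3 = 6(Δ_2 - Δ_1) = 0
Natural end conditions: M_0 = M_3 = 0.
Solving the tridiagonal system: M_0 = 0, M_1 = 112/5, M_2 = -28/5, M_3 = 0.
On [0, 1], S(t) = 5 - 206/15·t + 0·t² + 56/15·t³.
With t = 3/4: S(3/4) = -149/40.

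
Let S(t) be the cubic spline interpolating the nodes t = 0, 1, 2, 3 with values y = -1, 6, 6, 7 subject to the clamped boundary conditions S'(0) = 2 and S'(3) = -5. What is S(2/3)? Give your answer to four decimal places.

3.6617

With M_i denoting the second derivative at x_i, h_i = 1, 1, 1, and Δ_i = (y_(i+1) − y_i)/h_i = 7, 0, 1:
  1·M_0 + 4·M_1 + 1·M_2 = 6(Δ_1 - Δ_0) = -42
  1·M_1 + 4·M_2 + 1·M_3 = 6(Δ_2 - Δ_1) = 6
Clamped end conditions give two more equations: 2h_0·M_0 + h_0·M_1 = 6(Δ_0 - S'(0)) = 30 and h_2·M_2 + 2h_2·M_3 = 6(S'(3) - Δ_2) = -36.
Forward elimination and back-substitution give M_0 = 374/15, M_1 = -298/15, M_2 = 188/15, M_3 = -364/15.
On [0, 1], S(t) = -1 + 2·t + 187/15·t² - 112/15·t³.
With t = 2/3: S(2/3) = 1483/405.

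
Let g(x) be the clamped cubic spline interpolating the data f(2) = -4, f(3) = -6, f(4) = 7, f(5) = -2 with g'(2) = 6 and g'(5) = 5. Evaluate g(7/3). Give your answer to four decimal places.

-4.1284

Let M_i = g''(x_i). Step sizes h_i = 1, 1, 1; slopes of the chords Δ_i = (y_(i+1) - y_i)/h_i = -2, 13, -9.
  1·M_0 + 4·M_1 + 1·M_2 = 6(Δ_1 - Δ_0) = 90
  1·M_1 + 4·M_2 + 1·M_3 = 6(Δ_2 - Δ_1) = -132
Clamped end conditions give two more equations: 2h_0·M_0 + h_0·M_1 = 6(Δ_0 - g'(2)) = -48 and h_2·M_2 + 2h_2·M_3 = 6(g'(5) - Δ_2) = 84.
Solving the tridiagonal system: M_0 = -742/15, M_1 = 764/15, M_2 = -964/15, M_3 = 1112/15.
On [2, 3], g(x) = -4 + 6·(x - 2) - 371/15·(x - 2)² + 251/15·(x - 2)³.
With (x - 2) = 1/3: g(7/3) = -1672/405.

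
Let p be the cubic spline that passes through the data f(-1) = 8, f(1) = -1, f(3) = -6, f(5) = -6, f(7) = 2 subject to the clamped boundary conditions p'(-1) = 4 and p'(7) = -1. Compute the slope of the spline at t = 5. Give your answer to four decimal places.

Let m_i = p''(x_i). Step sizes h_i = 2, 2, 2, 2; slopes of the chords Δ_i = (y_(i+1) - y_i)/h_i = -9/2, -5/2, 0, 4.
  2·m_0 + 8·m_1 + 2·m_2 = 6(Δ_1 - Δ_0) = 12
  2·m_1 + 8·m_2 + 2·m_3 = 6(Δ_2 - Δ_1) = 15
  2·m_2 + 8·m_3 + 2·m_4 = 6(Δ_3 - Δ_2) = 24
Clamped end conditions give two more equations: 2h_0·m_0 + h_0·m_1 = 6(Δ_0 - p'(-1)) = -51 and h_3·m_3 + 2h_3·m_4 = 6(p'(7) - Δ_3) = -30.
Hence m_0 = -109/7, m_1 = 79/14, m_2 = -1, m_3 = 41/7, m_4 = -73/7.
On [5, 7], p'(t) = b_3 + 2c_3·(t - 5) + 3d_3·(t - 5)² with b_3 = Δ_3 - h_3(2m_3 + m_4)/6 = 25/7, c_3 = m_3/2 = 41/14, d_3 = (m_4 - m_3)/(6h_3) = -19/14. So p'(5) = 25/7.

3.5714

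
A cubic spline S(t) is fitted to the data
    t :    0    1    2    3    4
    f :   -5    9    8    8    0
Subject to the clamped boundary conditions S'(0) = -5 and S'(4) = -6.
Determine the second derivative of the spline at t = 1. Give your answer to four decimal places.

With M_i denoting the second derivative at x_i, h_i = 1, 1, 1, 1, and Δ_i = (y_(i+1) − y_i)/h_i = 14, -1, 0, -8:
  1·M_0 + 4·M_1 + 1·M_2 = 6(Δ_1 - Δ_0) = -90
  1·M_1 + 4·M_2 + 1·M_3 = 6(Δ_2 - Δ_1) = 6
  1·M_2 + 4·M_3 + 1·M_4 = 6(Δ_3 - Δ_2) = -48
Clamped end conditions give two more equations: 2h_0·M_0 + h_0·M_1 = 6(Δ_0 - S'(0)) = 114 and h_3·M_3 + 2h_3·M_4 = 6(S'(4) - Δ_3) = 12.
Hence M_0 = 1129/14, M_1 = -331/7, M_2 = 37/2, M_3 = -145/7, M_4 = 229/14.

-47.2857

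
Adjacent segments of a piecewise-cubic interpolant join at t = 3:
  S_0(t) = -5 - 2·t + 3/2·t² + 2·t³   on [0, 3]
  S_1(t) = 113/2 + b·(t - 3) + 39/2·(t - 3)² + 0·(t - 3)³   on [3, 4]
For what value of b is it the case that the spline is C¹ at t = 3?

61

S_0'(t) = -2 + 3·t + 6·t², so S_0'(3) = 61. On the right, S_1'(3) = b, so b = 61.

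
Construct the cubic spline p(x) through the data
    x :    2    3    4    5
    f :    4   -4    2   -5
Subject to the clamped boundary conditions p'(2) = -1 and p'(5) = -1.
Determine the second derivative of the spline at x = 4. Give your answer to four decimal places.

-39.2000

Put m_i = p'' at the i-th knot. Here h = (1, 1, 1) and Δ = (-8, 6, -7), so the interior equations h_(i-1)·m_(i-1) + 2(h_(i-1)+h_i)·m_i + h_i·m_(i+1) = 6(Δ_i − Δ_(i-1)) read
  1·m_0 + 4·m_1 + 1·m_2 = 6(Δ_1 - Δ_0) = 84
  1·m_1 + 4·m_2 + 1·m_3 = 6(Δ_2 - Δ_1) = -78
Clamped end conditions give two more equations: 2h_0·m_0 + h_0·m_1 = 6(Δ_0 - p'(2)) = -42 and h_2·m_2 + 2h_2·m_3 = 6(p'(5) - Δ_2) = 36.
Solving the tridiagonal system: m_0 = -208/5, m_1 = 206/5, m_2 = -196/5, m_3 = 188/5.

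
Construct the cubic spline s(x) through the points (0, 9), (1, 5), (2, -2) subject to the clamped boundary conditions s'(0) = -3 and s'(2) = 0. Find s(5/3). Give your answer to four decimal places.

Let M_i = s''(x_i). Step sizes h_i = 1, 1; slopes of the chords Δ_i = (y_(i+1) - y_i)/h_i = -4, -7.
  1·M_0 + 4·M_1 + 1·M_2 = 6(Δ_1 - Δ_0) = -18
Clamped end conditions give two more equations: 2h_0·M_0 + h_0·M_1 = 6(Δ_0 - s'(0)) = -6 and h_1·M_1 + 2h_1·M_2 = 6(s'(2) - Δ_1) = 42.
Forward elimination and back-substitution give M_0 = 3, M_1 = -12, M_2 = 27.
On [1, 2], s(x) = 5 - 15/2·(x - 1) - 6·(x - 1)² + 13/2·(x - 1)³.
With (x - 1) = 2/3: s(5/3) = -20/27.

-0.7407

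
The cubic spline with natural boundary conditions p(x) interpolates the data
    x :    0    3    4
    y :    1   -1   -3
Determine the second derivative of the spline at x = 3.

-1

With M_i denoting the second derivative at x_i, h_i = 3, 1, and Δ_i = (y_(i+1) − y_i)/h_i = -2/3, -2:
  3·M_0 + 8·M_1 + 1·M_2 = 6(Δ_1 - Δ_0) = -8
Natural end conditions: M_0 = M_2 = 0.
Solving the tridiagonal system: M_0 = 0, M_1 = -1, M_2 = 0.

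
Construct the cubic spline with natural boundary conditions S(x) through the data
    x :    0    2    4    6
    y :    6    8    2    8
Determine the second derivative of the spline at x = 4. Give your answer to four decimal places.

With m_i denoting the second derivative at x_i, h_i = 2, 2, 2, and Δ_i = (y_(i+1) − y_i)/h_i = 1, -3, 3:
  2·m_0 + 8·m_1 + 2·m_2 = 6(Δ_1 - Δ_0) = -24
  2·m_1 + 8·m_2 + 2·m_3 = 6(Δ_2 - Δ_1) = 36
Natural end conditions: m_0 = m_3 = 0.
Solving the tridiagonal system: m_0 = 0, m_1 = -22/5, m_2 = 28/5, m_3 = 0.

5.6000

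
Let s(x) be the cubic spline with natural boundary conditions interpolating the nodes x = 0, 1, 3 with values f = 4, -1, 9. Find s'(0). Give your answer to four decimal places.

-6.6667

Write M_i for s''(x_i). With h_i = 1, 2 and divided differences Δ_i = -5, 5, the continuity of s' gives the tridiagonal system
  1·M_0 + 6·M_1 + 2·M_2 = 6(Δ_1 - Δ_0) = 60
Natural end conditions: M_0 = M_2 = 0.
Solving the tridiagonal system: M_0 = 0, M_1 = 10, M_2 = 0.
On [0, 1], s'(x) = b_0 + 2c_0·x + 3d_0·x² with b_0 = Δ_0 - h_0(2M_0 + M_1)/6 = -20/3, c_0 = M_0/2 = 0, d_0 = (M_1 - M_0)/(6h_0) = 5/3. So s'(0) = -20/3.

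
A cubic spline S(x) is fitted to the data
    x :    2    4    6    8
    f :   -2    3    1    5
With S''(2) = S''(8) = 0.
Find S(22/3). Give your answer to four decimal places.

3.0543

With m_i denoting the second derivative at x_i, h_i = 2, 2, 2, and Δ_i = (y_(i+1) − y_i)/h_i = 5/2, -1, 2:
  2·m_0 + 8·m_1 + 2·m_2 = 6(Δ_1 - Δ_0) = -21
  2·m_1 + 8·m_2 + 2·m_3 = 6(Δ_2 - Δ_1) = 18
Natural end conditions: m_0 = m_3 = 0.
Forward elimination and back-substitution give m_0 = 0, m_1 = -17/5, m_2 = 31/10, m_3 = 0.
On [6, 8], S(x) = 1 - 1/15·(x - 6) + 31/20·(x - 6)² - 31/120·(x - 6)³.
With (x - 6) = 4/3: S(22/3) = 1237/405.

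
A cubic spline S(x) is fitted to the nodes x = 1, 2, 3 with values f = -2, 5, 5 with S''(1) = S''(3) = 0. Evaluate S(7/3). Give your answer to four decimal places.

5.6481

Put M_i = S'' at the i-th knot. Here h = (1, 1) and Δ = (7, 0), so the interior equations h_(i-1)·M_(i-1) + 2(h_(i-1)+h_i)·M_i + h_i·M_(i+1) = 6(Δ_i − Δ_(i-1)) read
  1·M_0 + 4·M_1 + 1·M_2 = 6(Δ_1 - Δ_0) = -42
Natural end conditions: M_0 = M_2 = 0.
Solving the tridiagonal system: M_0 = 0, M_1 = -21/2, M_2 = 0.
On [2, 3], S(x) = 5 + 7/2·(x - 2) - 21/4·(x - 2)² + 7/4·(x - 2)³.
With (x - 2) = 1/3: S(7/3) = 305/54.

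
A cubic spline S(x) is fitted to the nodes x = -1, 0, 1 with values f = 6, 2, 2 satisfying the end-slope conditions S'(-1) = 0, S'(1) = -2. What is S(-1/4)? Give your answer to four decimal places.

With M_i denoting the second derivative at x_i, h_i = 1, 1, and Δ_i = (y_(i+1) − y_i)/h_i = -4, 0:
  1·M_0 + 4·M_1 + 1·M_2 = 6(Δ_1 - Δ_0) = 24
Clamped end conditions give two more equations: 2h_0·M_0 + h_0·M_1 = 6(Δ_0 - S'(-1)) = -24 and h_1·M_1 + 2h_1·M_2 = 6(S'(1) - Δ_1) = -12.
Forward elimination and back-substitution give M_0 = -19, M_1 = 14, M_2 = -13.
On [-1, 0], S(x) = 6 + 0·(x + 1) - 19/2·(x + 1)² + 11/2·(x + 1)³.
With (x + 1) = 3/4: S(-1/4) = 381/128.

2.9766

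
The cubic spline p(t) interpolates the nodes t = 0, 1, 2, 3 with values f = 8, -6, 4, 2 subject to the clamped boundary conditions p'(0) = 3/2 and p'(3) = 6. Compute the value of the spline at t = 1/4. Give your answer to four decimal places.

Let M_i = p''(x_i). Step sizes h_i = 1, 1, 1; slopes of the chords Δ_i = (y_(i+1) - y_i)/h_i = -14, 10, -2.
  1·M_0 + 4·M_1 + 1·M_2 = 6(Δ_1 - Δ_0) = 144
  1·M_1 + 4·M_2 + 1·M_3 = 6(Δ_2 - Δ_1) = -72
Clamped end conditions give two more equations: 2h_0·M_0 + h_0·M_1 = 6(Δ_0 - p'(0)) = -93 and h_2·M_2 + 2h_2·M_3 = 6(p'(3) - Δ_2) = 48.
Solving: M_0 = -402/5, M_1 = 339/5, M_2 = -234/5, M_3 = 237/5.
On [0, 1], p(t) = 8 + 3/2·t - 201/5·t² + 247/10·t³.
With t = 1/4: p(1/4) = 3999/640.

6.2484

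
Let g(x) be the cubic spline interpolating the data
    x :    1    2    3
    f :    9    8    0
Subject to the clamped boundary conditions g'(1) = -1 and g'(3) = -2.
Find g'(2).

-6

Let σ_i = g''(x_i). Step sizes h_i = 1, 1; slopes of the chords Δ_i = (y_(i+1) - y_i)/h_i = -1, -8.
  1·σ_0 + 4·σ_1 + 1·σ_2 = 6(Δ_1 - Δ_0) = -42
Clamped end conditions give two more equations: 2h_0·σ_0 + h_0·σ_1 = 6(Δ_0 - g'(1)) = 0 and h_1·σ_1 + 2h_1·σ_2 = 6(g'(3) - Δ_1) = 36.
Hence σ_0 = 10, σ_1 = -20, σ_2 = 28.
On [2, 3], g'(x) = b_1 + 2c_1·(x - 2) + 3d_1·(x - 2)² with b_1 = Δ_1 - h_1(2σ_1 + σ_2)/6 = -6, c_1 = σ_1/2 = -10, d_1 = (σ_2 - σ_1)/(6h_1) = 8. So g'(2) = -6.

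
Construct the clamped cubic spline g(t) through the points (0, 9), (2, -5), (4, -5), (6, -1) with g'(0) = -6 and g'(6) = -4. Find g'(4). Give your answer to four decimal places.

Write m_i for g''(x_i). With h_i = 2, 2, 2 and divided differences Δ_i = -7, 0, 2, the continuity of g' gives the tridiagonal system
  2·m_0 + 8·m_1 + 2·m_2 = 6(Δ_1 - Δ_0) = 42
  2·m_1 + 8·m_2 + 2·m_3 = 6(Δ_2 - Δ_1) = 12
Clamped end conditions give two more equations: 2h_0·m_0 + h_0·m_1 = 6(Δ_0 - g'(0)) = -6 and h_2·m_2 + 2h_2·m_3 = 6(g'(6) - Δ_2) = -36.
Forward elimination and back-substitution give m_0 = -13/3, m_1 = 17/3, m_2 = 8/3, m_3 = -31/3.
On [4, 6], g'(t) = b_2 + 2c_2·(t - 4) + 3d_2·(t - 4)² with b_2 = Δ_2 - h_2(2m_2 + m_3)/6 = 11/3, c_2 = m_2/2 = 4/3, d_2 = (m_3 - m_2)/(6h_2) = -13/12. So g'(4) = 11/3.

3.6667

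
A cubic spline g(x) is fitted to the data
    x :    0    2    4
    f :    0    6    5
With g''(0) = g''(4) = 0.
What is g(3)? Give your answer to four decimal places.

6.1563

Put σ_i = g'' at the i-th knot. Here h = (2, 2) and Δ = (3, -1/2), so the interior equations h_(i-1)·σ_(i-1) + 2(h_(i-1)+h_i)·σ_i + h_i·σ_(i+1) = 6(Δ_i − Δ_(i-1)) read
  2·σ_0 + 8·σ_1 + 2·σ_2 = 6(Δ_1 - Δ_0) = -21
Natural end conditions: σ_0 = σ_2 = 0.
Hence σ_0 = 0, σ_1 = -21/8, σ_2 = 0.
On [2, 4], g(x) = 6 + 5/4·(x - 2) - 21/16·(x - 2)² + 7/32·(x - 2)³.
With (x - 2) = 1: g(3) = 197/32.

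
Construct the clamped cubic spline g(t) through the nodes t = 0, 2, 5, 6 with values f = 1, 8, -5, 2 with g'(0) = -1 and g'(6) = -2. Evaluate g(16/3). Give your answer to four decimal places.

-1.9896

With M_i denoting the second derivative at x_i, h_i = 2, 3, 1, and Δ_i = (y_(i+1) − y_i)/h_i = 7/2, -13/3, 7:
  2·M_0 + 10·M_1 + 3·M_2 = 6(Δ_1 - Δ_0) = -47
  3·M_1 + 8·M_2 + 1·M_3 = 6(Δ_2 - Δ_1) = 68
Clamped end conditions give two more equations: 2h_0·M_0 + h_0·M_1 = 6(Δ_0 - g'(0)) = 27 and h_2·M_2 + 2h_2·M_3 = 6(g'(6) - Δ_2) = -54.
Solving the tridiagonal system: M_0 = 1019/78, M_1 = -985/78, M_2 = 691/39, M_3 = -2797/78.
On [5, 6], g(t) = -5 + 1103/156·(t - 5) + 691/78·(t - 5)² - 1393/156·(t - 5)³.
With (t - 5) = 1/3: g(16/3) = -2095/1053.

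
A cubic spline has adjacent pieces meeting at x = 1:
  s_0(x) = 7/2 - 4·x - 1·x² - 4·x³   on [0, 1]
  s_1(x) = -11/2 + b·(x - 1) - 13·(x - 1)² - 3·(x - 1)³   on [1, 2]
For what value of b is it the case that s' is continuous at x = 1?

s_0'(x) = -4 - 2·x - 12·x², so s_0'(1) = -18. On the right, s_1'(1) = b, so b = -18.

-18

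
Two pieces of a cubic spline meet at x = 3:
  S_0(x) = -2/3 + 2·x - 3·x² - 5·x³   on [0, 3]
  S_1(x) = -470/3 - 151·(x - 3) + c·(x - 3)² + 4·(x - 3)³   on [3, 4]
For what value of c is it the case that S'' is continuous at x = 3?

-48

S_0''(x) = -6 - 30·x, so S_0''(3) = -96. On the right, S_1''(3) = 2c, so c = -48.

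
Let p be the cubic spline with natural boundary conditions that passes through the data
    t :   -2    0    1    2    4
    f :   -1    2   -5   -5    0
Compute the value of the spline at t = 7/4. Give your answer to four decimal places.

Write M_i for p''(x_i). With h_i = 2, 1, 1, 2 and divided differences Δ_i = 3/2, -7, 0, 5/2, the continuity of p' gives the tridiagonal system
  2·M_0 + 6·M_1 + 1·M_2 = 6(Δ_1 - Δ_0) = -51
  1·M_1 + 4·M_2 + 1·M_3 = 6(Δ_2 - Δ_1) = 42
  1·M_2 + 6·M_3 + 2·M_4 = 6(Δ_3 - Δ_2) = 15
Natural end conditions: M_0 = M_4 = 0.
Solving: M_0 = 0, M_1 = -235/22, M_2 = 144/11, M_3 = 7/22, M_4 = 0.
On [1, 2], p(t) = -5 - 53/12·(t - 1) + 72/11·(t - 1)² - 281/132·(t - 1)³.
With (t - 1) = 3/4: p(7/4) = -15569/2816.

-5.5288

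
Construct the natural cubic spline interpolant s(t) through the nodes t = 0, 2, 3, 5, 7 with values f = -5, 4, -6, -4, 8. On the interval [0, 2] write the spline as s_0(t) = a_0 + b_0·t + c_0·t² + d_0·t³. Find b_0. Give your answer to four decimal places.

10.0938

Let M_i = s''(x_i). Step sizes h_i = 2, 1, 2, 2; slopes of the chords Δ_i = (y_(i+1) - y_i)/h_i = 9/2, -10, 1, 6.
  2·M_0 + 6·M_1 + 1·M_2 = 6(Δ_1 - Δ_0) = -87
  1·M_1 + 6·M_2 + 2·M_3 = 6(Δ_2 - Δ_1) = 66
  2·M_2 + 8·M_3 + 2·M_4 = 6(Δ_3 - Δ_2) = 30
Natural end conditions: M_0 = M_4 = 0.
Hence M_0 = 0, M_1 = -537/32, M_2 = 219/16, M_3 = 21/64, M_4 = 0.
On [0, 2], with s_0(t) = a_0 + b_0·t + c_0·t² + d_0·t³: c_0 = M_0/2 = 0, d_0 = (M_1 - M_0)/(6h_0) = -179/128, b_0 = Δ_0 - h_0(2M_0 + M_1)/6 = 323/32.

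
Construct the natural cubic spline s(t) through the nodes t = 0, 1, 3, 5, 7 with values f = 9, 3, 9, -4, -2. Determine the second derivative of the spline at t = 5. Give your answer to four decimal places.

Let m_i = s''(x_i). Step sizes h_i = 1, 2, 2, 2; slopes of the chords Δ_i = (y_(i+1) - y_i)/h_i = -6, 3, -13/2, 1.
  1·m_0 + 6·m_1 + 2·m_2 = 6(Δ_1 - Δ_0) = 54
  2·m_1 + 8·m_2 + 2·m_3 = 6(Δ_2 - Δ_1) = -57
  2·m_2 + 8·m_3 + 2·m_4 = 6(Δ_3 - Δ_2) = 45
Natural end conditions: m_0 = m_4 = 0.
Forward elimination and back-substitution give m_0 = 0, m_1 = 1083/82, m_2 = -1035/82, m_3 = 360/41, m_4 = 0.

8.7805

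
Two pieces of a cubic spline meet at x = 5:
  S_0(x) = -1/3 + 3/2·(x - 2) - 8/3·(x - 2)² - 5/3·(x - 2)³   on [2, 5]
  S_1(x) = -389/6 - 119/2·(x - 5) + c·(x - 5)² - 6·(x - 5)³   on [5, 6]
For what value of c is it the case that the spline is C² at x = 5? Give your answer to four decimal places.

S_0''(x) = -16/3 - 10·(x - 2), so S_0''(5) = -106/3. On the right, S_1''(5) = 2c, so c = -53/3.

-17.6667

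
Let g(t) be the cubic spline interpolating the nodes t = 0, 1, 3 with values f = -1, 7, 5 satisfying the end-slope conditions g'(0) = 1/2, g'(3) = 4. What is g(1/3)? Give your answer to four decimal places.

Let m_i = g''(x_i). Step sizes h_i = 1, 2; slopes of the chords Δ_i = (y_(i+1) - y_i)/h_i = 8, -1.
  1·m_0 + 6·m_1 + 2·m_2 = 6(Δ_1 - Δ_0) = -54
Clamped end conditions give two more equations: 2h_0·m_0 + h_0·m_1 = 6(Δ_0 - g'(0)) = 45 and h_1·m_1 + 2h_1·m_2 = 6(g'(3) - Δ_1) = 30.
Solving: m_0 = 98/3, m_1 = -61/3, m_2 = 53/3.
On [0, 1], g(t) = -1 + 1/2·t + 49/3·t² - 53/6·t³.
With t = 1/3: g(1/3) = 53/81.

0.6543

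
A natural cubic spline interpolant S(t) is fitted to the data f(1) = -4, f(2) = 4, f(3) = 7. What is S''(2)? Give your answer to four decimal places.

Write M_i for S''(x_i). With h_i = 1, 1 and divided differences Δ_i = 8, 3, the continuity of S' gives the tridiagonal system
  1·M_0 + 4·M_1 + 1·M_2 = 6(Δ_1 - Δ_0) = -30
Natural end conditions: M_0 = M_2 = 0.
Forward elimination and back-substitution give M_0 = 0, M_1 = -15/2, M_2 = 0.

-7.5000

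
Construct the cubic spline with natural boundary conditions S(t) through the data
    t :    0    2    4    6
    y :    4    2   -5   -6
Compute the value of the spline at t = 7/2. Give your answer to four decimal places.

-3.4781

Let M_i = S''(x_i). Step sizes h_i = 2, 2, 2; slopes of the chords Δ_i = (y_(i+1) - y_i)/h_i = -1, -7/2, -1/2.
  2·M_0 + 8·M_1 + 2·M_2 = 6(Δ_1 - Δ_0) = -15
  2·M_1 + 8·M_2 + 2·M_3 = 6(Δ_2 - Δ_1) = 18
Natural end conditions: M_0 = M_3 = 0.
Solving: M_0 = 0, M_1 = -13/5, M_2 = 29/10, M_3 = 0.
On [2, 4], S(t) = 2 - 41/15·(t - 2) - 13/10·(t - 2)² + 11/24·(t - 2)³.
With (t - 2) = 3/2: S(7/2) = -1113/320.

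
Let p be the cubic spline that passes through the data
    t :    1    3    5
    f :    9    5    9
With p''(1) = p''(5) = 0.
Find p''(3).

3

Let m_i = p''(x_i). Step sizes h_i = 2, 2; slopes of the chords Δ_i = (y_(i+1) - y_i)/h_i = -2, 2.
  2·m_0 + 8·m_1 + 2·m_2 = 6(Δ_1 - Δ_0) = 24
Natural end conditions: m_0 = m_2 = 0.
Hence m_0 = 0, m_1 = 3, m_2 = 0.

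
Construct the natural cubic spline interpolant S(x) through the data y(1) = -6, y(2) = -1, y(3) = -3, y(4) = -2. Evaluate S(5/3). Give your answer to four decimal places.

With M_i denoting the second derivative at x_i, h_i = 1, 1, 1, and Δ_i = (y_(i+1) − y_i)/h_i = 5, -2, 1:
  1·M_0 + 4·M_1 + 1·M_2 = 6(Δ_1 - Δ_0) = -42
  1·M_1 + 4·M_2 + 1·M_3 = 6(Δ_2 - Δ_1) = 18
Natural end conditions: M_0 = M_3 = 0.
Solving the tridiagonal system: M_0 = 0, M_1 = -62/5, M_2 = 38/5, M_3 = 0.
On [1, 2], S(x) = -6 + 106/15·(x - 1) + 0·(x - 1)² - 31/15·(x - 1)³.
With (x - 1) = 2/3: S(5/3) = -154/81.

-1.9012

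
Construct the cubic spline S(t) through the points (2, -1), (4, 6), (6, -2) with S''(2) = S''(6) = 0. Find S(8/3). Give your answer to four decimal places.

2.4444

Let M_i = S''(x_i). Step sizes h_i = 2, 2; slopes of the chords Δ_i = (y_(i+1) - y_i)/h_i = 7/2, -4.
  2·M_0 + 8·M_1 + 2·M_2 = 6(Δ_1 - Δ_0) = -45
Natural end conditions: M_0 = M_2 = 0.
Forward elimination and back-substitution give M_0 = 0, M_1 = -45/8, M_2 = 0.
On [2, 4], S(t) = -1 + 43/8·(t - 2) + 0·(t - 2)² - 15/32·(t - 2)³.
With (t - 2) = 2/3: S(8/3) = 22/9.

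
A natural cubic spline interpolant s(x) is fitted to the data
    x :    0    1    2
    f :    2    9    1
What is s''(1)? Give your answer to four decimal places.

-22.5000

Let m_i = s''(x_i). Step sizes h_i = 1, 1; slopes of the chords Δ_i = (y_(i+1) - y_i)/h_i = 7, -8.
  1·m_0 + 4·m_1 + 1·m_2 = 6(Δ_1 - Δ_0) = -90
Natural end conditions: m_0 = m_2 = 0.
Forward elimination and back-substitution give m_0 = 0, m_1 = -45/2, m_2 = 0.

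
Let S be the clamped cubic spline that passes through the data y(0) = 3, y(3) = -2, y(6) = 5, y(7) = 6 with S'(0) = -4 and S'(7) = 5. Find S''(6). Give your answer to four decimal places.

-3.7419

With m_i denoting the second derivative at x_i, h_i = 3, 3, 1, and Δ_i = (y_(i+1) − y_i)/h_i = -5/3, 7/3, 1:
  3·m_0 + 12·m_1 + 3·m_2 = 6(Δ_1 - Δ_0) = 24
  3·m_1 + 8·m_2 + 1·m_3 = 6(Δ_2 - Δ_1) = -8
Clamped end conditions give two more equations: 2h_0·m_0 + h_0·m_1 = 6(Δ_0 - S'(0)) = 14 and h_2·m_2 + 2h_2·m_3 = 6(S'(7) - Δ_2) = 24.
Forward elimination and back-substitution give m_0 = 92/93, m_1 = 250/93, m_2 = -116/31, m_3 = 430/31.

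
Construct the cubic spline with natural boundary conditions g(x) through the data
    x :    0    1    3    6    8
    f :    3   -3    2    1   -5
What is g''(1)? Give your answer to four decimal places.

9.6542

Put σ_i = g'' at the i-th knot. Here h = (1, 2, 3, 2) and Δ = (-6, 5/2, -1/3, -3), so the interior equations h_(i-1)·σ_(i-1) + 2(h_(i-1)+h_i)·σ_i + h_i·σ_(i+1) = 6(Δ_i − Δ_(i-1)) read
  1·σ_0 + 6·σ_1 + 2·σ_2 = 6(Δ_1 - Δ_0) = 51
  2·σ_1 + 10·σ_2 + 3·σ_3 = 6(Δ_2 - Δ_1) = -17
  3·σ_2 + 10·σ_3 + 2·σ_4 = 6(Δ_3 - Δ_2) = -16
Natural end conditions: σ_0 = σ_4 = 0.
Solving the tridiagonal system: σ_0 = 0, σ_1 = 4885/506, σ_2 = -876/253, σ_3 = -142/253, σ_4 = 0.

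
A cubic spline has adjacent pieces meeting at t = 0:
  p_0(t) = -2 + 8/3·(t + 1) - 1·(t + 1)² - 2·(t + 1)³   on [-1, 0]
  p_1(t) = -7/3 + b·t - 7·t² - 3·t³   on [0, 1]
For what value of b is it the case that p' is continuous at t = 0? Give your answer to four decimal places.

p_0'(t) = 8/3 - 2·(t + 1) - 6·(t + 1)², so p_0'(0) = -16/3. On the right, p_1'(0) = b, so b = -16/3.

-5.3333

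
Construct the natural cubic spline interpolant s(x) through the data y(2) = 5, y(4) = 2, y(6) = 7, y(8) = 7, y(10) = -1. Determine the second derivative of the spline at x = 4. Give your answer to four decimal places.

Let m_i = s''(x_i). Step sizes h_i = 2, 2, 2, 2; slopes of the chords Δ_i = (y_(i+1) - y_i)/h_i = -3/2, 5/2, 0, -4.
  2·m_0 + 8·m_1 + 2·m_2 = 6(Δ_1 - Δ_0) = 24
  2·m_1 + 8·m_2 + 2·m_3 = 6(Δ_2 - Δ_1) = -15
  2·m_2 + 8·m_3 + 2·m_4 = 6(Δ_3 - Δ_2) = -24
Natural end conditions: m_0 = m_4 = 0.
Solving the tridiagonal system: m_0 = 0, m_1 = 99/28, m_2 = -15/7, m_3 = -69/28, m_4 = 0.

3.5357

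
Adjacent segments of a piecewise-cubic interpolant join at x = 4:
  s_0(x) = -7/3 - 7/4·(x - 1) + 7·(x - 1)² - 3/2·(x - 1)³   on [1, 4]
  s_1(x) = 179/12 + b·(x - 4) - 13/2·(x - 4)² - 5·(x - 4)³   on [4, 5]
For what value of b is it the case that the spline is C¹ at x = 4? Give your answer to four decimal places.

s_0'(x) = -7/4 + 14·(x - 1) - 9/2·(x - 1)², so s_0'(4) = -1/4. On the right, s_1'(4) = b, so b = -1/4.

-0.2500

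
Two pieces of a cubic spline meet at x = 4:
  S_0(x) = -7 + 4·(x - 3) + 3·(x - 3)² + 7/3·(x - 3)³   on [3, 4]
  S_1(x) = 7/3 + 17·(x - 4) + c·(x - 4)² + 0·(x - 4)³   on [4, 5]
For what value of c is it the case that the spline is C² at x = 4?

S_0''(x) = 6 + 14·(x - 3), so S_0''(4) = 20. On the right, S_1''(4) = 2c, so c = 10.

10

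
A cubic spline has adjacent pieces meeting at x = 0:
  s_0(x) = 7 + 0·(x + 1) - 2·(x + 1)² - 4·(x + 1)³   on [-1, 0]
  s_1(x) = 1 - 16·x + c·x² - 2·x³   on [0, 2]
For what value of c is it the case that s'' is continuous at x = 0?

-14

s_0''(x) = -4 - 24·(x + 1), so s_0''(0) = -28. On the right, s_1''(0) = 2c, so c = -14.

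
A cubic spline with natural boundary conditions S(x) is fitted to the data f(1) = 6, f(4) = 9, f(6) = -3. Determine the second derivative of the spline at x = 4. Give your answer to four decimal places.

-4.2000

With m_i denoting the second derivative at x_i, h_i = 3, 2, and Δ_i = (y_(i+1) − y_i)/h_i = 1, -6:
  3·m_0 + 10·m_1 + 2·m_2 = 6(Δ_1 - Δ_0) = -42
Natural end conditions: m_0 = m_2 = 0.
Solving: m_0 = 0, m_1 = -21/5, m_2 = 0.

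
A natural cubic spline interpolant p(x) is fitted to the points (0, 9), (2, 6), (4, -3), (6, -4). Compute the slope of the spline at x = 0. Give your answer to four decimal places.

Let σ_i = p''(x_i). Step sizes h_i = 2, 2, 2; slopes of the chords Δ_i = (y_(i+1) - y_i)/h_i = -3/2, -9/2, -1/2.
  2·σ_0 + 8·σ_1 + 2·σ_2 = 6(Δ_1 - Δ_0) = -18
  2·σ_1 + 8·σ_2 + 2·σ_3 = 6(Δ_2 - Δ_1) = 24
Natural end conditions: σ_0 = σ_3 = 0.
Hence σ_0 = 0, σ_1 = -16/5, σ_2 = 19/5, σ_3 = 0.
On [0, 2], p'(x) = b_0 + 2c_0·x + 3d_0·x² with b_0 = Δ_0 - h_0(2σ_0 + σ_1)/6 = -13/30, c_0 = σ_0/2 = 0, d_0 = (σ_1 - σ_0)/(6h_0) = -4/15. So p'(0) = -13/30.

-0.4333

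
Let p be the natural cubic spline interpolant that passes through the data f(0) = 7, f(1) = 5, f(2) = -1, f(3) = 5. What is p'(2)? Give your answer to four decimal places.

Write σ_i for p''(x_i). With h_i = 1, 1, 1 and divided differences Δ_i = -2, -6, 6, the continuity of p' gives the tridiagonal system
  1·σ_0 + 4·σ_1 + 1·σ_2 = 6(Δ_1 - Δ_0) = -24
  1·σ_1 + 4·σ_2 + 1·σ_3 = 6(Δ_2 - Δ_1) = 72
Natural end conditions: σ_0 = σ_3 = 0.
Forward elimination and back-substitution give σ_0 = 0, σ_1 = -56/5, σ_2 = 104/5, σ_3 = 0.
On [2, 3], p'(x) = b_2 + 2c_2·(x - 2) + 3d_2·(x - 2)² with b_2 = Δ_2 - h_2(2σ_2 + σ_3)/6 = -14/15, c_2 = σ_2/2 = 52/5, d_2 = (σ_3 - σ_2)/(6h_2) = -52/15. So p'(2) = -14/15.

-0.9333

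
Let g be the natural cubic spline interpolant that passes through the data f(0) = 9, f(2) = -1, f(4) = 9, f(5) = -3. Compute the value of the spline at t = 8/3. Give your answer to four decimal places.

3.3704

Let σ_i = g''(x_i). Step sizes h_i = 2, 2, 1; slopes of the chords Δ_i = (y_(i+1) - y_i)/h_i = -5, 5, -12.
  2·σ_0 + 8·σ_1 + 2·σ_2 = 6(Δ_1 - Δ_0) = 60
  2·σ_1 + 6·σ_2 + 1·σ_3 = 6(Δ_2 - Δ_1) = -102
Natural end conditions: σ_0 = σ_3 = 0.
Solving the tridiagonal system: σ_0 = 0, σ_1 = 141/11, σ_2 = -234/11, σ_3 = 0.
On [2, 4], g(t) = -1 + 39/11·(t - 2) + 141/22·(t - 2)² - 125/44·(t - 2)³.
With (t - 2) = 2/3: g(8/3) = 91/27.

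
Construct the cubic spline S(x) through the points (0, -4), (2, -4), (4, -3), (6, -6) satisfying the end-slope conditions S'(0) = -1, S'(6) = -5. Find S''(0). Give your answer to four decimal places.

1.4667

Write M_i for S''(x_i). With h_i = 2, 2, 2 and divided differences Δ_i = 0, 1/2, -3/2, the continuity of S' gives the tridiagonal system
  2·M_0 + 8·M_1 + 2·M_2 = 6(Δ_1 - Δ_0) = 3
  2·M_1 + 8·M_2 + 2·M_3 = 6(Δ_2 - Δ_1) = -12
Clamped end conditions give two more equations: 2h_0·M_0 + h_0·M_1 = 6(Δ_0 - S'(0)) = 6 and h_2·M_2 + 2h_2·M_3 = 6(S'(6) - Δ_2) = -21.
Solving: M_0 = 22/15, M_1 = 1/15, M_2 = -7/30, M_3 = -77/15.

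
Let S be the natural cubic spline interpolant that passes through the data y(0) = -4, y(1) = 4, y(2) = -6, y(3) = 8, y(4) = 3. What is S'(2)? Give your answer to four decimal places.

2.1250

Let M_i = S''(x_i). Step sizes h_i = 1, 1, 1, 1; slopes of the chords Δ_i = (y_(i+1) - y_i)/h_i = 8, -10, 14, -5.
  1·M_0 + 4·M_1 + 1·M_2 = 6(Δ_1 - Δ_0) = -108
  1·M_1 + 4·M_2 + 1·M_3 = 6(Δ_2 - Δ_1) = 144
  1·M_2 + 4·M_3 + 1·M_4 = 6(Δ_3 - Δ_2) = -114
Natural end conditions: M_0 = M_4 = 0.
Forward elimination and back-substitution give M_0 = 0, M_1 = -165/4, M_2 = 57, M_3 = -171/4, M_4 = 0.
On [2, 3], S'(t) = b_2 + 2c_2·(t - 2) + 3d_2·(t - 2)² with b_2 = Δ_2 - h_2(2M_2 + M_3)/6 = 17/8, c_2 = M_2/2 = 57/2, d_2 = (M_3 - M_2)/(6h_2) = -133/8. So S'(2) = 17/8.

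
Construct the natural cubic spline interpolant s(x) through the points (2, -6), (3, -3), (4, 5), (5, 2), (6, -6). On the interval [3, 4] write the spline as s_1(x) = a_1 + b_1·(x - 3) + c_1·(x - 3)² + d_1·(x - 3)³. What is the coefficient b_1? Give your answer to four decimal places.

Put σ_i = s'' at the i-th knot. Here h = (1, 1, 1, 1) and Δ = (3, 8, -3, -8), so the interior equations h_(i-1)·σ_(i-1) + 2(h_(i-1)+h_i)·σ_i + h_i·σ_(i+1) = 6(Δ_i − Δ_(i-1)) read
  1·σ_0 + 4·σ_1 + 1·σ_2 = 6(Δ_1 - Δ_0) = 30
  1·σ_1 + 4·σ_2 + 1·σ_3 = 6(Δ_2 - Δ_1) = -66
  1·σ_2 + 4·σ_3 + 1·σ_4 = 6(Δ_3 - Δ_2) = -30
Natural end conditions: σ_0 = σ_4 = 0.
Forward elimination and back-substitution give σ_0 = 0, σ_1 = 171/14, σ_2 = -132/7, σ_3 = -39/14, σ_4 = 0.
On [3, 4], with s_1(x) = a_1 + b_1·(x - 3) + c_1·(x - 3)² + d_1·(x - 3)³: c_1 = σ_1/2 = 171/28, d_1 = (σ_2 - σ_1)/(6h_1) = -145/28, b_1 = Δ_1 - h_1(2σ_1 + σ_2)/6 = 99/14.

7.0714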